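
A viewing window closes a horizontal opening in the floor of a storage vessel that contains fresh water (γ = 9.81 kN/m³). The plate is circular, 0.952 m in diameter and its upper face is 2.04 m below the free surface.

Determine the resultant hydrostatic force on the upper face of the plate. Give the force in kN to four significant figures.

F ≈ 14.25 kN

γ = 9.81 kN/m³.
The plate is horizontal, so pressure is uniform at p = γ·h = 9.81 × 2.04 = 20.0124 kN/m².
A = π(0.476)² = 0.711809 m².
F = p·A = 20.0124 × 0.711809 = 14.245 kN.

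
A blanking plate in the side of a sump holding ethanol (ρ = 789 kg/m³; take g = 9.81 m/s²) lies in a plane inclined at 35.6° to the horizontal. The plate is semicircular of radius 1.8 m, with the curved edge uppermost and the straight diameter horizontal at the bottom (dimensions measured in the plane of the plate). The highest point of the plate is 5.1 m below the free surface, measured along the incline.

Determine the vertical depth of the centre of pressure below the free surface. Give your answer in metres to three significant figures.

h_p = 3.59 m

γ = ρg = 789 × 9.81 / 1000 = 7.74009 kN/m³.
Let θ = 35.6° be the plate's angle to the horizontal; measure y along the incline from where the plane meets the free surface. Vertical depth h = y·sinθ with sinθ = 0.582123.
The centroid lies 4r/(3π) = 0.763944 m above the diameter, so r − 4r/(3π) = 1.8 − 0.763944 = 1.03606 m below the topmost point, so y_c = 5.1 + 1.03606 = 6.13606 m and h_c = 6.13606 × 0.582123 = 3.57194 m.
A = πr²/2 = π × 1.8²/2 = 5.08938 m².
Resultant F = γ·h_c·A = 7.74009 × 3.57194 × 5.08938 = 140.707 kN.
I_c = (π/8 − 8/(9π))·r⁴ = 0.109757 × 1.8⁴ = 1.15219 m⁴.
Centre of pressure: y_p = y_c + I_c/(y_c·A) = 6.13606 + 1.15219/(6.13606 × 5.08938) = 6.13606 + 0.0368952 = 6.17296 m along the plane.
Vertically, h_p = y_p·sinθ = 6.17296 × 0.582123 = 3.59342 m.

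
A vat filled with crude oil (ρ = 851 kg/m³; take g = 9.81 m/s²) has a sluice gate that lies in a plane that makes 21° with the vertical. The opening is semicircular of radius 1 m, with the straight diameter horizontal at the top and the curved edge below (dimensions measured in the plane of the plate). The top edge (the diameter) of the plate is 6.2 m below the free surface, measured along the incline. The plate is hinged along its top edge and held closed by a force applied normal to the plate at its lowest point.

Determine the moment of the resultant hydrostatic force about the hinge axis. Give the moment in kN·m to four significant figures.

M ≈ 35.28 kN·m

γ = ρg = 851 × 9.81 / 1000 = 8.34831 kN/m³.
The plate makes 21° with the vertical, i.e. θ = 90° − 21° = 69° to the horizontal. Measuring y along the incline from the free-surface line, vertical depth h = y·sinθ with sinθ = 0.933580.
The centroid of a semicircle lies 4r/(3π) = 0.424413 m from the diameter, here below the top edge, so y_c = 6.2 + 0.424413 = 6.62441 m and h_c = 6.62441 × 0.933580 = 6.18442 m.
A = πr²/2 = π × 1²/2 = 1.5708 m².
Resultant F = γ·h_c·A = 8.34831 × 6.18442 × 1.5708 = 81.0995 kN.
I_c = (π/8 − 8/(9π))·r⁴ = 0.109757 × 1⁴ = 0.109757 m⁴.
Centre of pressure: y_p = y_c + I_c/(y_c·A) = 6.62441 + 0.109757/(6.62441 × 1.5708) = 6.62441 + 0.0105479 = 6.63496 m along the plane.
The resultant acts 0.424413 + 0.0105479 = 0.434961 m (along the plate) below the hinge at the top edge, so the moment about the hinge is M = F × 0.434961 = 81.0995 × 0.434961 = 35.2751 kN·m.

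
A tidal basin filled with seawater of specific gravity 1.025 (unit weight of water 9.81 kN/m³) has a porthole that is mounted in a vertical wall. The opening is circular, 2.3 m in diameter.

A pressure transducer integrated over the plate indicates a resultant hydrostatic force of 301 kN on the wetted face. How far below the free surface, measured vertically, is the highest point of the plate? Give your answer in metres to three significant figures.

γ = 1.025 × 9.81 = 10.05525 kN/m³.
A = π(1.15)² = 4.15476 m².
From F = γ·h_c·A, the centroid depth is h_c = 301/(10.05525 × 4.15476) = 7.2049 m.
The centroid is at the centre, 1.15 m below the top of the plate, so the highest point sits at h_top = 7.2049 − 1.15 = 6.0549 m below the surface.

d_top ≈ 6.05 m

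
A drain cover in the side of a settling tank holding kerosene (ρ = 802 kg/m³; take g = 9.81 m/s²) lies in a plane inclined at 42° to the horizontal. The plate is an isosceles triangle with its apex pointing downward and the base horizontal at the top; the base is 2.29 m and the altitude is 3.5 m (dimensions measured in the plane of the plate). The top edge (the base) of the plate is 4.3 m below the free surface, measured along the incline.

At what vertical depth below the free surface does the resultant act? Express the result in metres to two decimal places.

h_p = 3.74 m

γ = ρg = 802 × 9.81 / 1000 = 7.86762 kN/m³.
Let θ = 42° be the plate's angle to the horizontal; measure y along the incline from where the plane meets the free surface. Vertical depth h = y·sinθ with sinθ = 0.669131.
With the apex down, the centroid sits h/3 = 3.5/3 = 1.16667 m below the base (the top edge), so y_c = 4.3 + 1.16667 = 5.46667 m and h_c = 5.46667 × 0.669131 = 3.65792 m.
A = ½ × 2.29 × 3.5 = 4.0075 m².
Resultant F = γ·h_c·A = 7.86762 × 3.65792 × 4.0075 = 115.332 kN.
I_c = b·h³/36 = 2.29 × 3.5³/36 = 2.72733 m⁴.
Centre of pressure: y_p = y_c + I_c/(y_c·A) = 5.46667 + 2.72733/(5.46667 × 4.0075) = 5.46667 + 0.124492 = 5.59116 m along the plane.
Vertically, h_p = y_p·sinθ = 5.59116 × 0.669131 = 3.74122 m.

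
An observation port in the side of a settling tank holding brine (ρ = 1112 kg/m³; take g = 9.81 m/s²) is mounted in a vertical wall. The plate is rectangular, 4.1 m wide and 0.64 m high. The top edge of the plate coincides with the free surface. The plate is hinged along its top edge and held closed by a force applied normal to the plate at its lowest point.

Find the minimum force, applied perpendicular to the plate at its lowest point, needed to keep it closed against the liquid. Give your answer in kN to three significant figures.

γ = ρg = 1112 × 9.81 / 1000 = 10.90872 kN/m³.
The centroid lies 0.64/2 = 0.32 m below the top edge, so the centroid depth is h_c = 0.32 m.
A = 4.1 × 0.64 = 2.624 m².
Resultant F = γ·h_c·A = 10.90872 × 0.32 × 2.624 = 9.15983 kN.
I_c = b·h³/12 = 4.1 × 0.64³/12 = 0.0895659 m⁴.
Centre of pressure: y_p = y_c + I_c/(y_c·A) = 0.32 + 0.0895659/(0.32 × 2.624) = 0.32 + 0.106667 = 0.426667 m along the plane.
The resultant acts 0.32 + 0.106667 = 0.426667 m (along the plate) below the hinge at the top edge, so the moment about the hinge is M = F × 0.426667 = 9.15983 × 0.426667 = 3.9082 kN·m.
A normal force at the bottom, 0.64 m from the hinge, must supply this moment: P = 3.9082/0.64 = 6.10656 kN.

P ≈ 6.11 kN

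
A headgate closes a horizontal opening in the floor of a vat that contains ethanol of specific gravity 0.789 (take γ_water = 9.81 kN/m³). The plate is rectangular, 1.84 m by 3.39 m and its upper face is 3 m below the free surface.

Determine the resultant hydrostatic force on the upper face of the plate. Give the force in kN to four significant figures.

γ = 0.789 × 9.81 = 7.74009 kN/m³.
The plate is horizontal, so pressure is uniform at p = γ·h = 7.74009 × 3 = 23.2203 kN/m².
A = 1.84 × 3.39 = 6.2376 m².
F = p·A = 23.2203 × 6.2376 = 144.839 kN.

F ≈ 144.8 kN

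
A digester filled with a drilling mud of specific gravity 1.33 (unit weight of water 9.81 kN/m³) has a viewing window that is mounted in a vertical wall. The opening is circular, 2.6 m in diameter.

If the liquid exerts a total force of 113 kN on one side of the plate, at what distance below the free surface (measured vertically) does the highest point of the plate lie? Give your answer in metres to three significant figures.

γ = 1.33 × 9.81 = 13.0473 kN/m³.
A = π(1.3)² = 5.30929 m².
From F = γ·h_c·A, the centroid depth is h_c = 113/(13.0473 × 5.30929) = 1.63125 m.
The centroid is at the centre, 1.3 m below the top of the plate, so the highest point sits at h_top = 1.63125 − 1.3 = 0.33125 m below the surface.

d_top ≈ 0.331 m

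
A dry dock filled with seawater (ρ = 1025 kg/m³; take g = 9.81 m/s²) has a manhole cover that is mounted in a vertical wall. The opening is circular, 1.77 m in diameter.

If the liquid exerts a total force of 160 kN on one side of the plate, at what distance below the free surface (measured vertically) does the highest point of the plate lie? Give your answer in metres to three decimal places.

d_top ≈ 5.582 m

γ = ρg = 1025 × 9.81 / 1000 = 10.05525 kN/m³.
A = π(0.885)² = 2.46057 m².
From F = γ·h_c·A, the centroid depth is h_c = 160/(10.05525 × 2.46057) = 6.46683 m.
The centroid is at the centre, 0.885 m below the top of the plate, so the highest point sits at h_top = 6.46683 − 0.885 = 5.58183 m below the surface.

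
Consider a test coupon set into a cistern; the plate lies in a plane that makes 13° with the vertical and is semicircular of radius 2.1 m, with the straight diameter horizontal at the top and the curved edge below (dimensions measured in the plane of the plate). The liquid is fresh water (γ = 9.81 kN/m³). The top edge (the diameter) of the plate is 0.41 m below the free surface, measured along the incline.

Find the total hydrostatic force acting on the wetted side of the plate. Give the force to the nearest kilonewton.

F ≈ 86 kN

γ = 9.81 kN/m³.
The plate makes 13° with the vertical, i.e. θ = 90° − 13° = 77° to the horizontal. Measuring y along the incline from the free-surface line, vertical depth h = y·sinθ with sinθ = 0.974370.
The centroid of a semicircle lies 4r/(3π) = 0.891268 m from the diameter, here below the top edge, so y_c = 0.41 + 0.891268 = 1.30127 m and h_c = 1.30127 × 0.974370 = 1.26792 m.
A = πr²/2 = π × 2.1²/2 = 6.92721 m².
Resultant F = γ·h_c·A = 9.81 × 1.26792 × 6.92721 = 86.1627 kN.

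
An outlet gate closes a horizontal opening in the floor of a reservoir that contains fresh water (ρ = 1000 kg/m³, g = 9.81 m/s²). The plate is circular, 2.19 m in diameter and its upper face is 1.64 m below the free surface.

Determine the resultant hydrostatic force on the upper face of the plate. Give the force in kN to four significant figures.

γ = ρg = 1000 × 9.81 = 9810 N/m³ = 9.81 kN/m³.
The plate is horizontal, so pressure is uniform at p = γ·h = 9.81 × 1.64 = 16.0884 kN/m².
A = π(1.095)² = 3.76685 m².
F = p·A = 16.0884 × 3.76685 = 60.6026 kN.

F ≈ 60.60 kN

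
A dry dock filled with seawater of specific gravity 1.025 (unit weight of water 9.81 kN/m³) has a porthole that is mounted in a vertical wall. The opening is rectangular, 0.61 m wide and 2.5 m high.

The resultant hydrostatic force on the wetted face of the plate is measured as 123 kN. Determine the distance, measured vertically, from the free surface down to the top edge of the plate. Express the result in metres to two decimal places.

d_top ≈ 6.77 m

γ = 1.025 × 9.81 = 10.05525 kN/m³.
A = 0.61 × 2.5 = 1.525 m².
From F = γ·h_c·A, the centroid depth is h_c = 123/(10.05525 × 1.525) = 8.02126 m.
The centroid lies 2.5/2 = 1.25 m below the top edge, so the top edge sits at h_top = 8.02126 − 1.25 = 6.77126 m below the surface.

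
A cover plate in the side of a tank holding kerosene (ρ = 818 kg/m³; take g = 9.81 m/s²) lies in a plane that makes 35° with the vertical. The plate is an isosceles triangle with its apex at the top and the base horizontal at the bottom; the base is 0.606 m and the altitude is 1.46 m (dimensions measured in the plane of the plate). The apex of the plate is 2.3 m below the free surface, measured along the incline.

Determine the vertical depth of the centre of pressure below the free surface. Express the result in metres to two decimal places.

h_p = 2.71 m

γ = ρg = 818 × 9.81 / 1000 = 8.02458 kN/m³.
The plate makes 35° with the vertical, i.e. θ = 90° − 35° = 55° to the horizontal. Measuring y along the incline from the free-surface line, vertical depth h = y·sinθ with sinθ = 0.819152.
With the apex up, the centroid sits 2h/3 = 2 × 1.46/3 = 0.973333 m below the apex, so y_c = 2.3 + 0.973333 = 3.27333 m and h_c = 3.27333 × 0.819152 = 2.68135 m.
A = ½ × 0.606 × 1.46 = 0.44238 m².
Resultant F = γ·h_c·A = 8.02458 × 2.68135 × 0.44238 = 9.51856 kN.
I_c = b·h³/36 = 0.606 × 1.46³/36 = 0.0523876 m⁴.
Centre of pressure: y_p = y_c + I_c/(y_c·A) = 3.27333 + 0.0523876/(3.27333 × 0.44238) = 3.27333 + 0.0361779 = 3.30951 m along the plane.
Vertically, h_p = y_p·sinθ = 3.30951 × 0.819152 = 2.71099 m.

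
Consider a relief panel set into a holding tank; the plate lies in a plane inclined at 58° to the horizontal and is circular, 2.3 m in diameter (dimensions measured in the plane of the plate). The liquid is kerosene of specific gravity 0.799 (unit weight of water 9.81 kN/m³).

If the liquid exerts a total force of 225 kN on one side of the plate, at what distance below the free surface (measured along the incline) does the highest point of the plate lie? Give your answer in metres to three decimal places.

γ = 0.799 × 9.81 = 7.83819 kN/m³.
A = π(1.15)² = 4.15476 m².
From F = γ·h_c·A, the centroid depth is h_c = 225/(7.83819 × 4.15476) = 6.90909 m.
Let θ = 58° be the plate's angle to the horizontal; measure y along the incline from where the plane meets the free surface. Vertical depth h = y·sinθ with sinθ = 0.848048.
Along the incline, y_c = h_c/sinθ = 6.90909/0.848048 = 8.14705 m.
The centroid is at the centre, 1.15 m below the top of the plate, so the highest point sits at y_top = 8.14705 − 1.15 = 6.99705 m along the incline.

y_top ≈ 6.997 m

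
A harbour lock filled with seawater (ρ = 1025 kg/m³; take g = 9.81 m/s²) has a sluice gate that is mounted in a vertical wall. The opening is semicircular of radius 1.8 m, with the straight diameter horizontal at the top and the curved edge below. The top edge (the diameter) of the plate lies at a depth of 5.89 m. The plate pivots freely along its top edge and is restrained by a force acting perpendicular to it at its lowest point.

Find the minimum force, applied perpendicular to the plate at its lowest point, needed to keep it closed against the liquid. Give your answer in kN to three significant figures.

P ≈ 151 kN

γ = ρg = 1025 × 9.81 / 1000 = 10.05525 kN/m³.
The centroid of a semicircle lies 4r/(3π) = 0.763944 m from the diameter, here below the top edge, so the centroid depth is h_c = 5.89 + 0.763944 = 6.65394 m.
A = πr²/2 = π × 1.8²/2 = 5.08938 m².
Resultant F = γ·h_c·A = 10.05525 × 6.65394 × 5.08938 = 340.515 kN.
I_c = (π/8 − 8/(9π))·r⁴ = 0.109757 × 1.8⁴ = 1.15219 m⁴.
Centre of pressure: y_p = y_c + I_c/(y_c·A) = 6.65394 + 1.15219/(6.65394 × 5.08938) = 6.65394 + 0.0340236 = 6.68796 m along the plane.
The resultant acts 0.763944 + 0.0340236 = 0.797968 m (along the plate) below the hinge at the top edge, so the moment about the hinge is M = F × 0.797968 = 340.515 × 0.797968 = 271.72 kN·m.
A normal force at the bottom, 1.8 m from the hinge, must supply this moment: P = 271.72/1.8 = 150.956 kN.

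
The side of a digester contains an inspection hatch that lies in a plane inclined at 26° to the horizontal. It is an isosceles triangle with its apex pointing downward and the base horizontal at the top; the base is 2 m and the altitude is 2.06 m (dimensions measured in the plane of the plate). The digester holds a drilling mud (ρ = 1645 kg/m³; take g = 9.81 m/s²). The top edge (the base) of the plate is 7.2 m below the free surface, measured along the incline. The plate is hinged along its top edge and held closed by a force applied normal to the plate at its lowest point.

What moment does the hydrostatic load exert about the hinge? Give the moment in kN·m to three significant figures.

γ = ρg = 1645 × 9.81 / 1000 = 16.13745 kN/m³.
Let θ = 26° be the plate's angle to the horizontal; measure y along the incline from where the plane meets the free surface. Vertical depth h = y·sinθ with sinθ = 0.438371.
With the apex down, the centroid sits h/3 = 2.06/3 = 0.686667 m below the base (the top edge), so y_c = 7.2 + 0.686667 = 7.88667 m and h_c = 7.88667 × 0.438371 = 3.45729 m.
A = ½ × 2 × 2.06 = 2.06 m².
Resultant F = γ·h_c·A = 16.13745 × 3.45729 × 2.06 = 114.931 kN.
I_c = b·h³/36 = 2 × 2.06³/36 = 0.485656 m⁴.
Centre of pressure: y_p = y_c + I_c/(y_c·A) = 7.88667 + 0.485656/(7.88667 × 2.06) = 7.88667 + 0.0298929 = 7.91656 m along the plane.
The resultant acts 0.686667 + 0.0298929 = 0.71656 m (along the plate) below the hinge at the top edge, so the moment about the hinge is M = F × 0.71656 = 114.931 × 0.71656 = 82.355 kN·m.

M ≈ 82.4 kN·m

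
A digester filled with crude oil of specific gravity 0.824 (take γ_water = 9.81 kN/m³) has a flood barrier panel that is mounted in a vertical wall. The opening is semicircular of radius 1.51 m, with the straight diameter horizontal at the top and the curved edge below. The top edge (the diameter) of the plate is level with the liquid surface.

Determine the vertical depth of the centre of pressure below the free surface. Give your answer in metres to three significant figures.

h_p = 0.889 m

γ = 0.824 × 9.81 = 8.08344 kN/m³.
The centroid of a semicircle lies 4r/(3π) = 0.640864 m from the diameter, here below the top edge, so the centroid depth is h_c = 0.640864 m.
A = πr²/2 = π × 1.51²/2 = 3.58157 m².
Resultant F = γ·h_c·A = 8.08344 × 0.640864 × 3.58157 = 18.5539 kN.
I_c = (π/8 − 8/(9π))·r⁴ = 0.109757 × 1.51⁴ = 0.570611 m⁴.
Centre of pressure: y_p = y_c + I_c/(y_c·A) = 0.640864 + 0.570611/(0.640864 × 3.58157) = 0.640864 + 0.2486 = 0.889464 m along the plane.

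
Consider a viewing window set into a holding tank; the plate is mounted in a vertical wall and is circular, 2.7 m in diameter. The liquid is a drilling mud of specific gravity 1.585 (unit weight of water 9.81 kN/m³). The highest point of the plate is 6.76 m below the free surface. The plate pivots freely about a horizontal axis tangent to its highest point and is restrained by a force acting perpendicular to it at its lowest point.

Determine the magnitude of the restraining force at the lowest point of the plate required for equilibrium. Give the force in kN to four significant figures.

γ = 1.585 × 9.81 = 15.54885 kN/m³.
The centroid is at the centre, 1.35 m below the top of the plate, so the centroid depth is h_c = 6.76 + 1.35 = 8.11 m.
A = π(1.35)² = 5.72555 m².
Resultant F = γ·h_c·A = 15.54885 × 8.11 × 5.72555 = 721.999 kN.
I_c = πr⁴/4 = π × 1.35⁴/4 = 2.6087 m⁴.
Centre of pressure: y_p = y_c + I_c/(y_c·A) = 8.11 + 2.6087/(8.11 × 5.72555) = 8.11 + 0.0561806 = 8.16618 m along the plane.
The resultant acts 1.35 + 0.0561806 = 1.40618 m (along the plate) below the hinge at the top edge, so the moment about the hinge is M = F × 1.40618 = 721.999 × 1.40618 = 1015.26 kN·m.
A normal force at the bottom, 2.7 m from the hinge, must supply this moment: P = 1015.26/2.7 = 376.022 kN.

P ≈ 376.0 kN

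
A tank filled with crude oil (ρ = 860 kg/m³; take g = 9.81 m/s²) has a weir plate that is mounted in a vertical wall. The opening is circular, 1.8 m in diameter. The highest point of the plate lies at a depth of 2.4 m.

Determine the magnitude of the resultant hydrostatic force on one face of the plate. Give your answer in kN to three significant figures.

F ≈ 70.8 kN

γ = ρg = 860 × 9.81 / 1000 = 8.4366 kN/m³.
The centroid is at the centre, 0.9 m below the top of the plate, so the centroid depth is h_c = 2.4 + 0.9 = 3.3 m.
A = π(0.9)² = 2.54469 m².
Resultant F = γ·h_c·A = 8.4366 × 3.3 × 2.54469 = 70.8462 kN.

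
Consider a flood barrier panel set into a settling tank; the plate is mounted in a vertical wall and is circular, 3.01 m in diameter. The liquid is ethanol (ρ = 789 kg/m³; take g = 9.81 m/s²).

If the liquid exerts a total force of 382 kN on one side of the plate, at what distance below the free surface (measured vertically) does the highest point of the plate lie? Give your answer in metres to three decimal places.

γ = ρg = 789 × 9.81 / 1000 = 7.74009 kN/m³.
A = π(1.505)² = 7.11579 m².
From F = γ·h_c·A, the centroid depth is h_c = 382/(7.74009 × 7.11579) = 6.93576 m.
The centroid is at the centre, 1.505 m below the top of the plate, so the highest point sits at h_top = 6.93576 − 1.505 = 5.43076 m below the surface.

d_top ≈ 5.431 m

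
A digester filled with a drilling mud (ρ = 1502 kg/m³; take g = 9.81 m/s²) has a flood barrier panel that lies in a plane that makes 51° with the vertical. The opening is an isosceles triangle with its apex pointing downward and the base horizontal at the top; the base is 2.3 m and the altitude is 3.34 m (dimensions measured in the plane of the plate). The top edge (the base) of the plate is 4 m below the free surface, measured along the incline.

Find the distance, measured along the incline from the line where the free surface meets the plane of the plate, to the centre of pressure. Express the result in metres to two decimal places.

y_p = 5.23 m

γ = ρg = 1502 × 9.81 / 1000 = 14.73462 kN/m³.
The plate makes 51° with the vertical, i.e. θ = 90° − 51° = 39° to the horizontal. Measuring y along the incline from the free-surface line, vertical depth h = y·sinθ with sinθ = 0.629320.
With the apex down, the centroid sits h/3 = 3.34/3 = 1.11333 m below the base (the top edge), so y_c = 4 + 1.11333 = 5.11333 m and h_c = 5.11333 × 0.629320 = 3.21792 m.
A = ½ × 2.3 × 3.34 = 3.841 m².
Resultant F = γ·h_c·A = 14.73462 × 3.21792 × 3.841 = 182.12 kN.
I_c = b·h³/36 = 2.3 × 3.34³/36 = 2.38048 m⁴.
Centre of pressure: y_p = y_c + I_c/(y_c·A) = 5.11333 + 2.38048/(5.11333 × 3.841) = 5.11333 + 0.121204 = 5.23453 m along the plane.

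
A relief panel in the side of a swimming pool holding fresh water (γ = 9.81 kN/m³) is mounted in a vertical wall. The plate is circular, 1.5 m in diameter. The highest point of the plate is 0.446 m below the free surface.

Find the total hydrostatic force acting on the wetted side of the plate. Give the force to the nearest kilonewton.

F ≈ 21 kN

γ = 9.81 kN/m³.
The centroid is at the centre, 0.75 m below the top of the plate, so the centroid depth is h_c = 0.446 + 0.75 = 1.196 m.
A = π(0.75)² = 1.76715 m².
Resultant F = γ·h_c·A = 9.81 × 1.196 × 1.76715 = 20.7335 kN.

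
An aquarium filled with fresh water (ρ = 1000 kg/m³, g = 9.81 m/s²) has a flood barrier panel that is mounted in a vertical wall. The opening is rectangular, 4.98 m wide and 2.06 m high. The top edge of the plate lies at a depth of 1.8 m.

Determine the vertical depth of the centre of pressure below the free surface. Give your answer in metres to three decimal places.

γ = ρg = 1000 × 9.81 = 9810 N/m³ = 9.81 kN/m³.
The centroid lies 2.06/2 = 1.03 m below the top edge, so the centroid depth is h_c = 1.8 + 1.03 = 2.83 m.
A = 4.98 × 2.06 = 10.2588 m².
Resultant F = γ·h_c·A = 9.81 × 2.83 × 10.2588 = 284.808 kN.
I_c = b·h³/12 = 4.98 × 2.06³/12 = 3.62785 m⁴.
Centre of pressure: y_p = y_c + I_c/(y_c·A) = 2.83 + 3.62785/(2.83 × 10.2588) = 2.83 + 0.124959 = 2.95496 m along the plane.

h_p = 2.955 m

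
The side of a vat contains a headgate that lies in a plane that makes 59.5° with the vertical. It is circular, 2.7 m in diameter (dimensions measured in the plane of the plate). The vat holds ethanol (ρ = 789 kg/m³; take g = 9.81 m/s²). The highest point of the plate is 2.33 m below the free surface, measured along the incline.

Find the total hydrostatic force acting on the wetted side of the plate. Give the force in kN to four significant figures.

γ = ρg = 789 × 9.81 / 1000 = 7.74009 kN/m³.
The plate makes 59.5° with the vertical, i.e. θ = 90° − 59.5° = 30.5° to the horizontal. Measuring y along the incline from the free-surface line, vertical depth h = y·sinθ with sinθ = 0.507538.
The centroid is at the centre, 1.35 m below the top of the plate, so y_c = 2.33 + 1.35 = 3.68 m and h_c = 3.68 × 0.507538 = 1.86774 m.
A = π(1.35)² = 5.72555 m².
Resultant F = γ·h_c·A = 7.74009 × 1.86774 × 5.72555 = 82.7713 kN.

F ≈ 82.77 kN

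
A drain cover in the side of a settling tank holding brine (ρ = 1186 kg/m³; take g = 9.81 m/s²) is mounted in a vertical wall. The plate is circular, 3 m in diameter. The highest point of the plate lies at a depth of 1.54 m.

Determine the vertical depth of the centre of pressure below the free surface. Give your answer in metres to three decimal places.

h_p = 3.225 m

γ = ρg = 1186 × 9.81 / 1000 = 11.63466 kN/m³.
The centroid is at the centre, 1.5 m below the top of the plate, so the centroid depth is h_c = 1.54 + 1.5 = 3.04 m.
A = π(1.5)² = 7.06858 m².
Resultant F = γ·h_c·A = 11.63466 × 3.04 × 7.06858 = 250.011 kN.
I_c = πr⁴/4 = π × 1.5⁴/4 = 3.97608 m⁴.
Centre of pressure: y_p = y_c + I_c/(y_c·A) = 3.04 + 3.97608/(3.04 × 7.06858) = 3.04 + 0.185033 = 3.22503 m along the plane.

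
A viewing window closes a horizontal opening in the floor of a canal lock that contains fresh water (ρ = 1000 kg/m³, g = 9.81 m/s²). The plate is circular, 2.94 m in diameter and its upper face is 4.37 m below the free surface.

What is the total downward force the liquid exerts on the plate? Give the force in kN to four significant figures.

γ = ρg = 1000 × 9.81 = 9810 N/m³ = 9.81 kN/m³.
The plate is horizontal, so pressure is uniform at p = γ·h = 9.81 × 4.37 = 42.8697 kN/m².
A = π(1.47)² = 6.78867 m².
F = p·A = 42.8697 × 6.78867 = 291.028 kN.

F ≈ 291.0 kN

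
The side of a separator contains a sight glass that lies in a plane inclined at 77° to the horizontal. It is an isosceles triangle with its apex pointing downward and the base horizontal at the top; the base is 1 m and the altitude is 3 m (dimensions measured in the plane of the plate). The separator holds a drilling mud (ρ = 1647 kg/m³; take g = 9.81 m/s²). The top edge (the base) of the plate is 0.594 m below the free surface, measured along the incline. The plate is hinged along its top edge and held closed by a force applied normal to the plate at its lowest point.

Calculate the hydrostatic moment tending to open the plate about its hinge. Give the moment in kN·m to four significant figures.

M ≈ 49.45 kN·m

γ = ρg = 1647 × 9.81 / 1000 = 16.15707 kN/m³.
Let θ = 77° be the plate's angle to the horizontal; measure y along the incline from where the plane meets the free surface. Vertical depth h = y·sinθ with sinθ = 0.974370.
With the apex down, the centroid sits h/3 = 3/3 = 1 m below the base (the top edge), so y_c = 0.594 + 1 = 1.594 m and h_c = 1.594 × 0.974370 = 1.55315 m.
A = ½ × 1 × 3 = 1.5 m².
Resultant F = γ·h_c·A = 16.15707 × 1.55315 × 1.5 = 37.6415 kN.
I_c = b·h³/36 = 1 × 3³/36 = 0.75 m⁴.
Centre of pressure: y_p = y_c + I_c/(y_c·A) = 1.594 + 0.75/(1.594 × 1.5) = 1.594 + 0.313676 = 1.90768 m along the plane.
The resultant acts 1 + 0.313676 = 1.31368 m (along the plate) below the hinge at the top edge, so the moment about the hinge is M = F × 1.31368 = 37.6415 × 1.31368 = 49.4489 kN·m.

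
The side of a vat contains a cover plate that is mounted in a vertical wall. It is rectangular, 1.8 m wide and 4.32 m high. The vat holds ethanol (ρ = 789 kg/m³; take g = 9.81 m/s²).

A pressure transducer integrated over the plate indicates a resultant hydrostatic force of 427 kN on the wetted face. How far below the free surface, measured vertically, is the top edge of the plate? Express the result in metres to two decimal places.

d_top ≈ 4.93 m

γ = ρg = 789 × 9.81 / 1000 = 7.74009 kN/m³.
A = 1.8 × 4.32 = 7.776 m².
From F = γ·h_c·A, the centroid depth is h_c = 427/(7.74009 × 7.776) = 7.09456 m.
The centroid lies 4.32/2 = 2.16 m below the top edge, so the top edge sits at h_top = 7.09456 − 2.16 = 4.93456 m below the surface.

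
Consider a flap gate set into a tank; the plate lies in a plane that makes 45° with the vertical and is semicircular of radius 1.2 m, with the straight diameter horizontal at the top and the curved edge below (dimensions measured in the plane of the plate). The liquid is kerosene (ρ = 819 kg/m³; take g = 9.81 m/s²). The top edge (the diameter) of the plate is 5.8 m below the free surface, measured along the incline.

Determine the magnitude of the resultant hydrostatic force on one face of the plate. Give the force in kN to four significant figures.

F ≈ 81.08 kN

γ = ρg = 819 × 9.81 / 1000 = 8.03439 kN/m³.
The plate makes 45° with the vertical, i.e. θ = 90° − 45° = 45° to the horizontal. Measuring y along the incline from the free-surface line, vertical depth h = y·sinθ with sinθ = 0.707107.
The centroid of a semicircle lies 4r/(3π) = 0.509296 m from the diameter, here below the top edge, so y_c = 5.8 + 0.509296 = 6.3093 m and h_c = 6.3093 × 0.707107 = 4.46135 m.
A = πr²/2 = π × 1.2²/2 = 2.26195 m².
Resultant F = γ·h_c·A = 8.03439 × 4.46135 × 2.26195 = 81.0778 kN.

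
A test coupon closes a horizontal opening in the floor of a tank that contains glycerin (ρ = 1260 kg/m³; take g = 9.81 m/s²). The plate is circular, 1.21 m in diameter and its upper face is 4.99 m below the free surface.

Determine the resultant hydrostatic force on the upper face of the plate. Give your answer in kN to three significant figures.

F ≈ 70.9 kN

γ = ρg = 1260 × 9.81 / 1000 = 12.3606 kN/m³.
The plate is horizontal, so pressure is uniform at p = γ·h = 12.3606 × 4.99 = 61.6794 kN/m².
A = π(0.605)² = 1.1499 m².
F = p·A = 61.6794 × 1.1499 = 70.9251 kN.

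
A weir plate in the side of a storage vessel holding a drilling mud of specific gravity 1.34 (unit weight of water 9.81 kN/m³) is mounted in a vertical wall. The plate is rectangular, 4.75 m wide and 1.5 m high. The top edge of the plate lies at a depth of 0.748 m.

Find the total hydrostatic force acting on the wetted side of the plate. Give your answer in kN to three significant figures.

γ = 1.34 × 9.81 = 13.1454 kN/m³.
The centroid lies 1.5/2 = 0.75 m below the top edge, so the centroid depth is h_c = 0.748 + 0.75 = 1.498 m.
A = 4.75 × 1.5 = 7.125 m².
Resultant F = γ·h_c·A = 13.1454 × 1.498 × 7.125 = 140.304 kN.

F ≈ 140 kN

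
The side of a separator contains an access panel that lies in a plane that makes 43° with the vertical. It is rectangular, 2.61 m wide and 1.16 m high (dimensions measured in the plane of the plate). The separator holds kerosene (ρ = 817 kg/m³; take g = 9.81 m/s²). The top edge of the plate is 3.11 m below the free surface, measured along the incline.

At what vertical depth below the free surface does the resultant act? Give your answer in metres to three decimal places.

γ = ρg = 817 × 9.81 / 1000 = 8.01477 kN/m³.
The plate makes 43° with the vertical, i.e. θ = 90° − 43° = 47° to the horizontal. Measuring y along the incline from the free-surface line, vertical depth h = y·sinθ with sinθ = 0.731354.
The centroid lies 1.16/2 = 0.58 m below the top edge, so y_c = 3.11 + 0.58 = 3.69 m and h_c = 3.69 × 0.731354 = 2.6987 m.
A = 2.61 × 1.16 = 3.0276 m².
Resultant F = γ·h_c·A = 8.01477 × 2.6987 × 3.0276 = 65.4854 kN.
I_c = b·h³/12 = 2.61 × 1.16³/12 = 0.339495 m⁴.
Centre of pressure: y_p = y_c + I_c/(y_c·A) = 3.69 + 0.339495/(3.69 × 3.0276) = 3.69 + 0.0303884 = 3.72039 m along the plane.
Vertically, h_p = y_p·sinθ = 3.72039 × 0.731354 = 2.72092 m.

h_p = 2.721 m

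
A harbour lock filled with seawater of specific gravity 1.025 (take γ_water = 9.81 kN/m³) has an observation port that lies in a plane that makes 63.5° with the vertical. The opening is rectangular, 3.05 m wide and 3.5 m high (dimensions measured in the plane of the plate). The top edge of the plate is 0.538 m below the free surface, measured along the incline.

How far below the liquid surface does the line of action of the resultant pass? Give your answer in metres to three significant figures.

γ = 1.025 × 9.81 = 10.05525 kN/m³.
The plate makes 63.5° with the vertical, i.e. θ = 90° − 63.5° = 26.5° to the horizontal. Measuring y along the incline from the free-surface line, vertical depth h = y·sinθ with sinθ = 0.446198.
The centroid lies 3.5/2 = 1.75 m below the top edge, so y_c = 0.538 + 1.75 = 2.288 m and h_c = 2.288 × 0.446198 = 1.0209 m.
A = 3.05 × 3.5 = 10.675 m².
Resultant F = γ·h_c·A = 10.05525 × 1.0209 × 10.675 = 109.583 kN.
I_c = b·h³/12 = 3.05 × 3.5³/12 = 10.8974 m⁴.
Centre of pressure: y_p = y_c + I_c/(y_c·A) = 2.288 + 10.8974/(2.288 × 10.675) = 2.288 + 0.446169 = 2.73417 m along the plane.
Vertically, h_p = y_p·sinθ = 2.73417 × 0.446198 = 1.21998 m.

h_p = 1.22 m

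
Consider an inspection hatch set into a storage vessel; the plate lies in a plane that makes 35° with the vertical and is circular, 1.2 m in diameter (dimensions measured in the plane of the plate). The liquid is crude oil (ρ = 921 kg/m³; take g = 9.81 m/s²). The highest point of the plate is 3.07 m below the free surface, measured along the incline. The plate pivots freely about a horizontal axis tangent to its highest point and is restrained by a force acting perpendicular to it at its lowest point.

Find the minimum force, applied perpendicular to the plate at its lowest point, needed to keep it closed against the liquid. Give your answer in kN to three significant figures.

P ≈ 16.0 kN

γ = ρg = 921 × 9.81 / 1000 = 9.03501 kN/m³.
The plate makes 35° with the vertical, i.e. θ = 90° − 35° = 55° to the horizontal. Measuring y along the incline from the free-surface line, vertical depth h = y·sinθ with sinθ = 0.819152.
The centroid is at the centre, 0.6 m below the top of the plate, so y_c = 3.07 + 0.6 = 3.67 m and h_c = 3.67 × 0.819152 = 3.00629 m.
A = π(0.6)² = 1.13097 m².
Resultant F = γ·h_c·A = 9.03501 × 3.00629 × 1.13097 = 30.7192 kN.
I_c = πr⁴/4 = π × 0.6⁴/4 = 0.101788 m⁴.
Centre of pressure: y_p = y_c + I_c/(y_c·A) = 3.67 + 0.101788/(3.67 × 1.13097) = 3.67 + 0.0245233 = 3.69452 m along the plane.
The resultant acts 0.6 + 0.0245233 = 0.624523 m (along the plate) below the hinge at the top edge, so the moment about the hinge is M = F × 0.624523 = 30.7192 × 0.624523 = 19.1848 kN·m.
A normal force at the bottom, 1.2 m from the hinge, must supply this moment: P = 19.1848/1.2 = 15.9873 kN.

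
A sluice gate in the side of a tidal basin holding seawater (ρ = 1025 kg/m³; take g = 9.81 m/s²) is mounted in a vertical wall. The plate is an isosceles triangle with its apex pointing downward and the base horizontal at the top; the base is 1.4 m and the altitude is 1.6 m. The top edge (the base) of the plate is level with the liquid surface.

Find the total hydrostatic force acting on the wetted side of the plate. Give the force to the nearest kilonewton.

F ≈ 6 kN

γ = ρg = 1025 × 9.81 / 1000 = 10.05525 kN/m³.
With the apex down, the centroid sits h/3 = 1.6/3 = 0.533333 m below the base (the top edge), so the centroid depth is h_c = 0.533333 m.
A = ½ × 1.4 × 1.6 = 1.12 m².
Resultant F = γ·h_c·A = 10.05525 × 0.533333 × 1.12 = 6.00633 kN.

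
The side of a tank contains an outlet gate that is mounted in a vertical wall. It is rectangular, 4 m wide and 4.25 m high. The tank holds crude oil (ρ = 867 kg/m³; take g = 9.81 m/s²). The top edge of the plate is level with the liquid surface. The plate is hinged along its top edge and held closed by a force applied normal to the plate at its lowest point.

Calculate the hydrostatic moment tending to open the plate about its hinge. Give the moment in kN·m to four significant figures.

γ = ρg = 867 × 9.81 / 1000 = 8.50527 kN/m³.
The centroid lies 4.25/2 = 2.125 m below the top edge, so the centroid depth is h_c = 2.125 m.
A = 4 × 4.25 = 17 m².
Resultant F = γ·h_c·A = 8.50527 × 2.125 × 17 = 307.253 kN.
I_c = b·h³/12 = 4 × 4.25³/12 = 25.5885 m⁴.
Centre of pressure: y_p = y_c + I_c/(y_c·A) = 2.125 + 25.5885/(2.125 × 17) = 2.125 + 0.708332 = 2.83333 m along the plane.
The resultant acts 2.125 + 0.708332 = 2.83333 m (along the plate) below the hinge at the top edge, so the moment about the hinge is M = F × 2.83333 = 307.253 × 2.83333 = 870.549 kN·m.

M ≈ 870.5 kN·m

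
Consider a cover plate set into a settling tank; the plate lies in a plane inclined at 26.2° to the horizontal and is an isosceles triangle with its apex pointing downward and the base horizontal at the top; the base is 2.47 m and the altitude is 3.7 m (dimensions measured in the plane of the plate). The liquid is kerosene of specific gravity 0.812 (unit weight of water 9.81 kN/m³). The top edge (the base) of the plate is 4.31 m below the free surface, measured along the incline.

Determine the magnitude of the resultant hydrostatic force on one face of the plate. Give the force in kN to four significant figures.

γ = 0.812 × 9.81 = 7.96572 kN/m³.
Let θ = 26.2° be the plate's angle to the horizontal; measure y along the incline from where the plane meets the free surface. Vertical depth h = y·sinθ with sinθ = 0.441506.
With the apex down, the centroid sits h/3 = 3.7/3 = 1.23333 m below the base (the top edge), so y_c = 4.31 + 1.23333 = 5.54333 m and h_c = 5.54333 × 0.441506 = 2.44741 m.
A = ½ × 2.47 × 3.7 = 4.5695 m².
Resultant F = γ·h_c·A = 7.96572 × 2.44741 × 4.5695 = 89.0842 kN.

F ≈ 89.08 kN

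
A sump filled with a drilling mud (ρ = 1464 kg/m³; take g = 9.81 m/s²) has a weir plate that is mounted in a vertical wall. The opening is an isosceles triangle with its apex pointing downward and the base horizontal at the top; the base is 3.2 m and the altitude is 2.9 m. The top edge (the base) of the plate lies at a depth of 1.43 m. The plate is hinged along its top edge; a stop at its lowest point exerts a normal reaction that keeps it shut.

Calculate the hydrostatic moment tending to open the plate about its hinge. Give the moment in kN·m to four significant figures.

M ≈ 185.5 kN·m

γ = ρg = 1464 × 9.81 / 1000 = 14.36184 kN/m³.
With the apex down, the centroid sits h/3 = 2.9/3 = 0.966667 m below the base (the top edge), so the centroid depth is h_c = 1.43 + 0.966667 = 2.39667 m.
A = ½ × 3.2 × 2.9 = 4.64 m².
Resultant F = γ·h_c·A = 14.36184 × 2.39667 × 4.64 = 159.712 kN.
I_c = b·h³/36 = 3.2 × 2.9³/36 = 2.16791 m⁴.
Centre of pressure: y_p = y_c + I_c/(y_c·A) = 2.39667 + 2.16791/(2.39667 × 4.64) = 2.39667 + 0.194946 = 2.59162 m along the plane.
The resultant acts 0.966667 + 0.194946 = 1.16161 m (along the plate) below the hinge at the top edge, so the moment about the hinge is M = F × 1.16161 = 159.712 × 1.16161 = 185.523 kN·m.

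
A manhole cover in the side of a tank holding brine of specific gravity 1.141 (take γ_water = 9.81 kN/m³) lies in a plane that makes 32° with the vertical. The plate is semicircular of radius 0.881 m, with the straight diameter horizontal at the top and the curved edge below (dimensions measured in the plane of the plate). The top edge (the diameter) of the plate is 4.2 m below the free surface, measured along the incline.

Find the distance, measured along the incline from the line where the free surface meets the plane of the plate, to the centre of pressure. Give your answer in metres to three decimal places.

γ = 1.141 × 9.81 = 11.19321 kN/m³.
The plate makes 32° with the vertical, i.e. θ = 90° − 32° = 58° to the horizontal. Measuring y along the incline from the free-surface line, vertical depth h = y·sinθ with sinθ = 0.848048.
The centroid of a semicircle lies 4r/(3π) = 0.373908 m from the diameter, here below the top edge, so y_c = 4.2 + 0.373908 = 4.57391 m and h_c = 4.57391 × 0.848048 = 3.8789 m.
A = πr²/2 = π × 0.881²/2 = 1.21919 m².
Resultant F = γ·h_c·A = 11.19321 × 3.8789 × 1.21919 = 52.934 kN.
I_c = (π/8 − 8/(9π))·r⁴ = 0.109757 × 0.881⁴ = 0.0661205 m⁴.
Centre of pressure: y_p = y_c + I_c/(y_c·A) = 4.57391 + 0.0661205/(4.57391 × 1.21919) = 4.57391 + 0.0118571 = 4.58577 m along the plane.

y_p = 4.586 m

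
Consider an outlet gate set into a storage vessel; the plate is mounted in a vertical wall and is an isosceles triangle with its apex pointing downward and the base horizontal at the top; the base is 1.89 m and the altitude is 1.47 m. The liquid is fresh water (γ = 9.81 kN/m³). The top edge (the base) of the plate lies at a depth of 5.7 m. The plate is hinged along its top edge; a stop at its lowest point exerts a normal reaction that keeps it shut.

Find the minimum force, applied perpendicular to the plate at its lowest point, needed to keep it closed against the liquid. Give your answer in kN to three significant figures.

P ≈ 29.2 kN

γ = 9.81 kN/m³.
With the apex down, the centroid sits h/3 = 1.47/3 = 0.49 m below the base (the top edge), so the centroid depth is h_c = 5.7 + 0.49 = 6.19 m.
A = ½ × 1.89 × 1.47 = 1.38915 m².
Resultant F = γ·h_c·A = 9.81 × 6.19 × 1.38915 = 84.3546 kN.
I_c = b·h³/36 = 1.89 × 1.47³/36 = 0.166767 m⁴.
Centre of pressure: y_p = y_c + I_c/(y_c·A) = 6.19 + 0.166767/(6.19 × 1.38915) = 6.19 + 0.0193941 = 6.20939 m along the plane.
The resultant acts 0.49 + 0.0193941 = 0.509394 m (along the plate) below the hinge at the top edge, so the moment about the hinge is M = F × 0.509394 = 84.3546 × 0.509394 = 42.9697 kN·m.
A normal force at the bottom, 1.47 m from the hinge, must supply this moment: P = 42.9697/1.47 = 29.2311 kN.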